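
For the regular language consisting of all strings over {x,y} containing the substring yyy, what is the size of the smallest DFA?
By Myhill–Nerode, count the distinguishable equivalence classes: 4 classes — one per longest suffix of the input that is a prefix of 'yyy' (lengths 0 through 2), plus an absorbing 'already seen yyy' class.
4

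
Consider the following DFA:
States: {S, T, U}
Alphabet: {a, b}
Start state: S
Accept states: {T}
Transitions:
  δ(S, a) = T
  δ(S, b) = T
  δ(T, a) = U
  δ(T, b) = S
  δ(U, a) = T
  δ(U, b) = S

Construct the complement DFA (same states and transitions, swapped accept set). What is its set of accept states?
Complement accept states = All states \ Original accept states
= {S, T, U} \ {T}
{S, U}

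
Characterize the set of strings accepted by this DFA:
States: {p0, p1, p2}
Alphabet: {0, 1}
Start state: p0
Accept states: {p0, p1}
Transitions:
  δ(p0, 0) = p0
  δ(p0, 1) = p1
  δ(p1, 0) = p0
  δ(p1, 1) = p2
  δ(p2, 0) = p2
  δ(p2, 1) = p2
Testing a few strings:
  '111' → reject
  '1000' → accept
  '011' → reject
  '000' → accept
State roles: p0=last symbol not 1 (ok); p1=last symbol 1 (ok); p2=saw 11 (dead)
All binary strings with no two consecutive 1's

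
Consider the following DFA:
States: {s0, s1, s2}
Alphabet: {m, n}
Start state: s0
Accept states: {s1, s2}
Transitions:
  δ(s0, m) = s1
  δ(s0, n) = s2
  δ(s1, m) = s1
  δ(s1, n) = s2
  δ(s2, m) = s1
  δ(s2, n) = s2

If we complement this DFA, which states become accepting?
Complement accept states = All states \ Original accept states
= {s0, s1, s2} \ {s1, s2}
{s0}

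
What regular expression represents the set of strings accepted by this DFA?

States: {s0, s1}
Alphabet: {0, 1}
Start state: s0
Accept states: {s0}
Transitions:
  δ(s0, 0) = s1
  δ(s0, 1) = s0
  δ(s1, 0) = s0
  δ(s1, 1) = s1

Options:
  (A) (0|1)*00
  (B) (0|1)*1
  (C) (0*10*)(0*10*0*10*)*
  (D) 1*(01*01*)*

Check each option against the DFA on short strings; one disagreement eliminates an option:
  (A) (0|1)*00: on ε the DFA stays in s0 and accepts (s0 ∈ Accept), but the regex does not match it → eliminate
  (B) (0|1)*1: on ε the DFA stays in s0 and accepts (s0 ∈ Accept), but the regex does not match it → eliminate
  (C) (0*10*)(0*10*0*10*)*: on ε the DFA stays in s0 and accepts (s0 ∈ Accept), but the regex does not match it → eliminate
  (D) 1*(01*01*)*: agrees with the DFA on every string of length ≤ 6
Only (D) is consistent with the DFA.
(D) 1*(01*01*)*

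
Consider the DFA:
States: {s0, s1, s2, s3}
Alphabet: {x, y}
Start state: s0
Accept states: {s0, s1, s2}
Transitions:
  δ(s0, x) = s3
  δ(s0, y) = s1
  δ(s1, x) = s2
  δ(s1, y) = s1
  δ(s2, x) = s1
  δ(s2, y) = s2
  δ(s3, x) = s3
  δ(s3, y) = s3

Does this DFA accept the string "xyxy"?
Processing string "xyxy":
  s0 --x--> s3
  s3 --y--> s3
  s3 --x--> s3
  s3 --y--> s3
Final state: s3
Accept states: {s0, s1, s2}
No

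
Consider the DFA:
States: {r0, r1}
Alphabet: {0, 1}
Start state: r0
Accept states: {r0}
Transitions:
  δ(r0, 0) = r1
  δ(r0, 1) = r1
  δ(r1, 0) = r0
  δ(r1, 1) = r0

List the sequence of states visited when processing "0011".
read '0': r0 → r1
  read '0': r1 → r0
  read '1': r0 → r1
  read '1': r1 → r0
r0 -> r1 -> r0 -> r1 -> r0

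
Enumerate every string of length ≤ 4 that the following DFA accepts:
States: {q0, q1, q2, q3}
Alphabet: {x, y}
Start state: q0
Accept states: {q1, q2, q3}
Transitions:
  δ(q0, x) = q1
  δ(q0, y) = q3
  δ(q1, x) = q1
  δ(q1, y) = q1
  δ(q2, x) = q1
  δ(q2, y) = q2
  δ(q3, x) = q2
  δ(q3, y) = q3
x, y, xx, xy, yx, yy, xxx, xxy, xyx, xyy, yxx, yxy, yyx, yyy, xxxx, xxxy, xxyx, xxyy, xyxx, xyxy, xyyx, xyyy, yxxx, yxxy, yxyx, yxyy, yyxx, yyxy, yyyx, yyyy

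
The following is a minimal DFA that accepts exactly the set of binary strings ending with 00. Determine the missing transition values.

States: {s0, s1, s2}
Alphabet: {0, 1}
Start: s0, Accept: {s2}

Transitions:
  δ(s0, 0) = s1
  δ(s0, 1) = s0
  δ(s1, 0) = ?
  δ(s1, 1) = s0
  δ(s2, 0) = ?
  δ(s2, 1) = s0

From the language and accept set, identify what each state tracks — s0: last symbol not 0; s1: one trailing 0; s2: two trailing 0's.
Each missing δ(q, a) is the state matching the new tracked value after reading a.
δ(s1, 0) = s2; δ(s2, 0) = s2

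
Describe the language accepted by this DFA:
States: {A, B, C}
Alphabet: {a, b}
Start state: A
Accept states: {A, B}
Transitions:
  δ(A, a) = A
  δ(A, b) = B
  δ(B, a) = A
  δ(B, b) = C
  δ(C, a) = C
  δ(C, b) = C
Testing a few strings:
  'a' → accept
  'bab' → accept
  'baa' → accept
  'bba' → reject
State roles: A=last symbol not b (ok); B=last symbol b (ok); C=saw bb (dead)
All strings over {a,b} with no two consecutive b's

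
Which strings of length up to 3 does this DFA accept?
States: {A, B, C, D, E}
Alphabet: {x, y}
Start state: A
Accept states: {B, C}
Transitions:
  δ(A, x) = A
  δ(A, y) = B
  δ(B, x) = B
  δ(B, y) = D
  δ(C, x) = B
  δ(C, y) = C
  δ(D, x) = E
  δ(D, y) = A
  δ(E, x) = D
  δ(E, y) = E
y, xy, yx, xxy, xyx, yxx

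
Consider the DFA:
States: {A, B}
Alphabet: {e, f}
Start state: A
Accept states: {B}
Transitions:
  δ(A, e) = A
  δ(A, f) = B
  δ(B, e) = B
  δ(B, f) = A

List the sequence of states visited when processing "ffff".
read 'f': A → B
  read 'f': B → A
  read 'f': A → B
  read 'f': B → A
A -> B -> A -> B -> A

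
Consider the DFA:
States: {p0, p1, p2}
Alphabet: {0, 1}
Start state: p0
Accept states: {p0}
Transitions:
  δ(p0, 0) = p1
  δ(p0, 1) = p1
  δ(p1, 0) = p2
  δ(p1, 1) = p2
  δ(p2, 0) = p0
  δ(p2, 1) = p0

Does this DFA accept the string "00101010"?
Processing string "00101010":
  p0 --0--> p1
  p1 --0--> p2
  p2 --1--> p0
  p0 --0--> p1
  p1 --1--> p2
  p2 --0--> p0
  p0 --1--> p1
  p1 --0--> p2
Final state: p2
Accept states: {p0}
No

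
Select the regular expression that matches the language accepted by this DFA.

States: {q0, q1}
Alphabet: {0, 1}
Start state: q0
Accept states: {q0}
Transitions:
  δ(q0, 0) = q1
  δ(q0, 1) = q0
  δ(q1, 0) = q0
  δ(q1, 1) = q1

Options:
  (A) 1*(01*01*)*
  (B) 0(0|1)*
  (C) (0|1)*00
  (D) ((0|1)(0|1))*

Check each option against the DFA on short strings; one disagreement eliminates an option:
  (A) 1*(01*01*)*: agrees with the DFA on every string of length ≤ 6
  (B) 0(0|1)*: on ε the DFA stays in q0 and accepts (q0 ∈ Accept), but the regex does not match it → eliminate
  (C) (0|1)*00: on ε the DFA stays in q0 and accepts (q0 ∈ Accept), but the regex does not match it → eliminate
  (D) ((0|1)(0|1))*: on '1' the DFA goes q0 → q0 and accepts (q0 ∈ Accept), but the regex does not match it → eliminate
Only (A) is consistent with the DFA.
(A) 1*(01*01*)*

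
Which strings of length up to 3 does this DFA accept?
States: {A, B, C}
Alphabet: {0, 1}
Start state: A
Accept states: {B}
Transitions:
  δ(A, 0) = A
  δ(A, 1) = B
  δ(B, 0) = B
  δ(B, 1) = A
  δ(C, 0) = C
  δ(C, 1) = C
1, 01, 10, 001, 010, 100, 111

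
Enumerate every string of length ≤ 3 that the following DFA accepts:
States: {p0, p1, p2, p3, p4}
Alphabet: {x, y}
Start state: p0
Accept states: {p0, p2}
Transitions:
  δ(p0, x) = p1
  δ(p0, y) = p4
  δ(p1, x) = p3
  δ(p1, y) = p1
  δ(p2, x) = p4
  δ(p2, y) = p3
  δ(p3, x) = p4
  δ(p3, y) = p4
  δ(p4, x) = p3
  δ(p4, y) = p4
ε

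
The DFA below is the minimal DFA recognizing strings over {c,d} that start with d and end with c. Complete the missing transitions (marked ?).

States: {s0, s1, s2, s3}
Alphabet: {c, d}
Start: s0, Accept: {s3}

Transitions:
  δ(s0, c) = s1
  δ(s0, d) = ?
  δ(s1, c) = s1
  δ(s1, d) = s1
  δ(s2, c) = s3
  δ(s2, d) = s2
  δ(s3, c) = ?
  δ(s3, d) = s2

From the language and accept set, identify what each state tracks — s0: no input read; s1: started with c (dead); s2: started with d, last symbol d; s3: started with d, last symbol c.
Each missing δ(q, a) is the state matching the new tracked value after reading a.
δ(s0, d) = s2; δ(s3, c) = s3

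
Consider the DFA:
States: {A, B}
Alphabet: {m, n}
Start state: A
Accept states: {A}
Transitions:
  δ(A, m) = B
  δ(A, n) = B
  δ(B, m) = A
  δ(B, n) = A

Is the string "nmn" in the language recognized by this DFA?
Processing string "nmn":
  A --n--> B
  B --m--> A
  A --n--> B
Final state: B
Accept states: {A}
No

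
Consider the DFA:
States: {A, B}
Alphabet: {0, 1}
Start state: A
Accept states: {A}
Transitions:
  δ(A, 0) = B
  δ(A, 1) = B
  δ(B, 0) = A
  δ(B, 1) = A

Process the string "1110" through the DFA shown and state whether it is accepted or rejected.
Processing string "1110":
  A --1--> B
  B --1--> A
  A --1--> B
  B --0--> A
Final state: A
Accept states: {A}
Yes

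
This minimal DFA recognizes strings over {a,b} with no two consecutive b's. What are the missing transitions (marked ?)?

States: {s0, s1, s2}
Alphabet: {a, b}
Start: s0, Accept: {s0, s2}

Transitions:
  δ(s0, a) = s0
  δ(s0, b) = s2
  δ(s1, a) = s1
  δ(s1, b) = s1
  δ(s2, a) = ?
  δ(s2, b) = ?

From the language and accept set, identify what each state tracks — s0: last symbol not b (ok); s1: saw bb (dead); s2: last symbol b (ok).
Each missing δ(q, a) is the state matching the new tracked value after reading a.
δ(s2, a) = s0; δ(s2, b) = s1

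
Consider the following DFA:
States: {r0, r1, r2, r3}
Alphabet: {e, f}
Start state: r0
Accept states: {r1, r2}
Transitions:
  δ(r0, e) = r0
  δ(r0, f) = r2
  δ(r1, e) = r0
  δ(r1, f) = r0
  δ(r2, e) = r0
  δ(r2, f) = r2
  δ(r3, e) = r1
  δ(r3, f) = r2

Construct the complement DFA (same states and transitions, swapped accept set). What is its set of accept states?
Complement accept states = All states \ Original accept states
= {r0, r1, r2, r3} \ {r1, r2}
{r0, r3}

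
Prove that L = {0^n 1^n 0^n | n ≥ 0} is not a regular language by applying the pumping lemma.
Assume L is regular with pumping length p. Idea: pumping the first 0-block unbalances it against the other two.
Choose s = 0^p 1^p 0^p ∈ L (|s| = 3p ≥ p). By the pumping lemma, s = xyz with |xy| ≤ p, |y| > 0, so y = 0^k with k ≥ 1, inside the first 0-block. Then xy²z = 0^(p+k) 1^p 0^p. The first block has length p+k ≠ p, so the three block lengths are no longer equal and xy²z ∉ L.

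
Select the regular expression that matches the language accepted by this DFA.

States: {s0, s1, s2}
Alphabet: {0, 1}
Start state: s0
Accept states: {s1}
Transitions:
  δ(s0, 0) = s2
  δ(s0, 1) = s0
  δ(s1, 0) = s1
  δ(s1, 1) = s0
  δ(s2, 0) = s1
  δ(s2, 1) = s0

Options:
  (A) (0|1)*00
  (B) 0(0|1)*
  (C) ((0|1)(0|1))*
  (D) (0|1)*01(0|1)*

Check each option against the DFA on short strings; one disagreement eliminates an option:
  (A) (0|1)*00: agrees with the DFA on every string of length ≤ 6
  (B) 0(0|1)*: on '0' the DFA goes s0 → s2 and rejects (s2 ∉ Accept), but the regex matches it → eliminate
  (C) ((0|1)(0|1))*: on ε the DFA stays in s0 and rejects (s0 ∉ Accept), but the regex matches it → eliminate
  (D) (0|1)*01(0|1)*: on '00' the DFA goes s0 → s2 → s1 and accepts (s1 ∈ Accept), but the regex does not match it → eliminate
Only (A) is consistent with the DFA.
(A) (0|1)*00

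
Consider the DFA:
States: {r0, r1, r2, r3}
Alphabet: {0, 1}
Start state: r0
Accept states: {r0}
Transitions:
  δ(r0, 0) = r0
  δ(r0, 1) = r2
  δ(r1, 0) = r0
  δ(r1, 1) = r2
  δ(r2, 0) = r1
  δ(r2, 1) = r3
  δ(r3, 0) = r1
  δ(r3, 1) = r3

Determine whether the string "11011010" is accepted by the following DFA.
Processing string "11011010":
  r0 --1--> r2
  r2 --1--> r3
  r3 --0--> r1
  r1 --1--> r2
  r2 --1--> r3
  r3 --0--> r1
  r1 --1--> r2
  r2 --0--> r1
Final state: r1
Accept states: {r0}
No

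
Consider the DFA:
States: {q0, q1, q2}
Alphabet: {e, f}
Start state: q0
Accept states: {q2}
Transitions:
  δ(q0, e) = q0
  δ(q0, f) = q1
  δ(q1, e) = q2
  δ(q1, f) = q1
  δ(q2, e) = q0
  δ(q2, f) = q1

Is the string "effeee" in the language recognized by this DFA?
Processing string "effeee":
  q0 --e--> q0
  q0 --f--> q1
  q1 --f--> q1
  q1 --e--> q2
  q2 --e--> q0
  q0 --e--> q0
Final state: q0
Accept states: {q2}
No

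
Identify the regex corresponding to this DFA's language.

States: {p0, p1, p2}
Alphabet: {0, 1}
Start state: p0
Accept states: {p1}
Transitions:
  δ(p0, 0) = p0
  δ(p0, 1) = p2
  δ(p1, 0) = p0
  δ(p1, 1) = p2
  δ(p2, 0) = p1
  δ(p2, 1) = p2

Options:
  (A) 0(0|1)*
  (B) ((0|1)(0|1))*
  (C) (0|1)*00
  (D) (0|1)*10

Check each option against the DFA on short strings; one disagreement eliminates an option:
  (A) 0(0|1)*: on '0' the DFA goes p0 → p0 and rejects (p0 ∉ Accept), but the regex matches it → eliminate
  (B) ((0|1)(0|1))*: on ε the DFA stays in p0 and rejects (p0 ∉ Accept), but the regex matches it → eliminate
  (C) (0|1)*00: on '00' the DFA goes p0 → p0 → p0 and rejects (p0 ∉ Accept), but the regex matches it → eliminate
  (D) (0|1)*10: agrees with the DFA on every string of length ≤ 6
Only (D) is consistent with the DFA.
(D) (0|1)*10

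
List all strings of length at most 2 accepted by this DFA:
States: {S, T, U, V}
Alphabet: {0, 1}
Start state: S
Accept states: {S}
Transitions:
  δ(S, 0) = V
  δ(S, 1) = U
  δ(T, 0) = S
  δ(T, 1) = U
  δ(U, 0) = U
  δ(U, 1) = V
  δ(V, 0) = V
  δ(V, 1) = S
ε, 01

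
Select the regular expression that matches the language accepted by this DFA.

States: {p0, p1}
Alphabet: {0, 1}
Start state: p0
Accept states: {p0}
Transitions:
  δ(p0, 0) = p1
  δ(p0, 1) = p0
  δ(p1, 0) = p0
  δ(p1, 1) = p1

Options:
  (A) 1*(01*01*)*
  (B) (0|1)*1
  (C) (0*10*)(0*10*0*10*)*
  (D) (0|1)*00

Check each option against the DFA on short strings; one disagreement eliminates an option:
  (A) 1*(01*01*)*: agrees with the DFA on every string of length ≤ 6
  (B) (0|1)*1: on ε the DFA stays in p0 and accepts (p0 ∈ Accept), but the regex does not match it → eliminate
  (C) (0*10*)(0*10*0*10*)*: on ε the DFA stays in p0 and accepts (p0 ∈ Accept), but the regex does not match it → eliminate
  (D) (0|1)*00: on ε the DFA stays in p0 and accepts (p0 ∈ Accept), but the regex does not match it → eliminate
Only (A) is consistent with the DFA.
(A) 1*(01*01*)*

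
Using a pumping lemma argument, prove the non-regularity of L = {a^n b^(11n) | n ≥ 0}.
Assume L is regular with pumping length p. Idea: pumping the a-block breaks the 1:11 ratio.
Choose s = a^p b^(11p) (length 12p ≥ p). By the pumping lemma, s = xyz with |xy| ≤ p, |y| > 0, so y = a^k with k ≥ 1. Then xy²z = a^(p+k) b^(11p). For this to be in L we would need 11p = 11(p+k), i.e. 11k = 0, contradicting k ≥ 1. So xy²z ∉ L.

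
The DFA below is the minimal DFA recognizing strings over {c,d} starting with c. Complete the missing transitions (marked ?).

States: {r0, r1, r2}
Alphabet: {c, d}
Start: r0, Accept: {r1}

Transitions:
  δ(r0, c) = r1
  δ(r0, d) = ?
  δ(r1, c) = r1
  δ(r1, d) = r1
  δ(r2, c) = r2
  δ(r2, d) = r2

From the language and accept set, identify what each state tracks — r0: no input read; r1: started with c; r2: started with d (dead).
Each missing δ(q, a) is the state matching the new tracked value after reading a.
δ(r0, d) = r2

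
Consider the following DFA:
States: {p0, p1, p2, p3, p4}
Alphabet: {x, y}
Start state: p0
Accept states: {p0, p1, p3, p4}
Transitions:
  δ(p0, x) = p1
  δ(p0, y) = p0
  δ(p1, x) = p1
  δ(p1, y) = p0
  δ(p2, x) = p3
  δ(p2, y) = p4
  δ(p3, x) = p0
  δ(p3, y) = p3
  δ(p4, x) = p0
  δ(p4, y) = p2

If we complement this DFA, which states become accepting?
Complement accept states = All states \ Original accept states
= {p0, p1, p2, p3, p4} \ {p0, p1, p3, p4}
{p2}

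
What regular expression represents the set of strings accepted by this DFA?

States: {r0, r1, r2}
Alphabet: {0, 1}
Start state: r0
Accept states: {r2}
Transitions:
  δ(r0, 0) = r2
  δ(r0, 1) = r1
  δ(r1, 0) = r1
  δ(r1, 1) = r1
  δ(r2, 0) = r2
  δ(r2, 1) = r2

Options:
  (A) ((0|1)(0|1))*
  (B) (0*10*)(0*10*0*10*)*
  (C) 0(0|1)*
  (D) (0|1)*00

Check each option against the DFA on short strings; one disagreement eliminates an option:
  (A) ((0|1)(0|1))*: on ε the DFA stays in r0 and rejects (r0 ∉ Accept), but the regex matches it → eliminate
  (B) (0*10*)(0*10*0*10*)*: on '0' the DFA goes r0 → r2 and accepts (r2 ∈ Accept), but the regex does not match it → eliminate
  (C) 0(0|1)*: agrees with the DFA on every string of length ≤ 6
  (D) (0|1)*00: on '0' the DFA goes r0 → r2 and accepts (r2 ∈ Accept), but the regex does not match it → eliminate
Only (C) is consistent with the DFA.
(C) 0(0|1)*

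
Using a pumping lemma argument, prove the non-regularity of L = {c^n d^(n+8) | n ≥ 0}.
Assume L is regular with pumping length p. Idea: pumping the c-block breaks the fixed offset of 8.
Choose s = c^p d^(p+8) ∈ L. By the pumping lemma, s = xyz with |xy| ≤ p, |y| > 0, so y = c^k with k ≥ 1. Then xy²z = c^(p+k) d^(p+8). For this to be in L we would need p+8 = (p+k)+8, i.e. k = 0, contradicting k ≥ 1. So xy²z ∉ L.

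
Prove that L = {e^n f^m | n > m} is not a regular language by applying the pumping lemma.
Assume L is regular with pumping length p. Idea: pumping down the e-block drops the e-count to at most the f-count.
Choose s = e^(p+1) f^p ∈ L (|s| = 2p+1 ≥ p). By the pumping lemma, s = xyz with |xy| ≤ p, |y| > 0, so y = e^k with k ≥ 1. Take i = 0: xz = e^(p+1−k) f^p. Since k ≥ 1, p+1−k ≤ p, so the number of e's is no longer strictly greater than the number of f's, hence xz ∉ L.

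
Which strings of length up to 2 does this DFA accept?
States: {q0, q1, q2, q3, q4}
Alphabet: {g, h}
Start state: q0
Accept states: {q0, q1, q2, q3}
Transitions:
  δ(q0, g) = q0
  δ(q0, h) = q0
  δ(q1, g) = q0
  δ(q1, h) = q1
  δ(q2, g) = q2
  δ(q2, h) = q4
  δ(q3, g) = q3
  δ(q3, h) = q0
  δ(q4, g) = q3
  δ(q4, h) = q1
ε, g, h, gg, gh, hg, hh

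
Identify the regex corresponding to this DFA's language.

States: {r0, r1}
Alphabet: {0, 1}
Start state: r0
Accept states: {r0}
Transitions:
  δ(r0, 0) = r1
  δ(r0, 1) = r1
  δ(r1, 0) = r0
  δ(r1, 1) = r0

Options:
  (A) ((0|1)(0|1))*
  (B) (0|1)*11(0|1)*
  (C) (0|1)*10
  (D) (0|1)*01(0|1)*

Check each option against the DFA on short strings; one disagreement eliminates an option:
  (A) ((0|1)(0|1))*: agrees with the DFA on every string of length ≤ 6
  (B) (0|1)*11(0|1)*: on ε the DFA stays in r0 and accepts (r0 ∈ Accept), but the regex does not match it → eliminate
  (C) (0|1)*10: on ε the DFA stays in r0 and accepts (r0 ∈ Accept), but the regex does not match it → eliminate
  (D) (0|1)*01(0|1)*: on ε the DFA stays in r0 and accepts (r0 ∈ Accept), but the regex does not match it → eliminate
Only (A) is consistent with the DFA.
(A) ((0|1)(0|1))*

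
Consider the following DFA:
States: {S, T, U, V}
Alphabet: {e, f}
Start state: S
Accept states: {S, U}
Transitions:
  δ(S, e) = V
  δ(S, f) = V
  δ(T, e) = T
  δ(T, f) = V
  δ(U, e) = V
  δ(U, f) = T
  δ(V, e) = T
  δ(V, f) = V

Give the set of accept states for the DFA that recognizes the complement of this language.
Complement accept states = All states \ Original accept states
= {S, T, U, V} \ {S, U}
{T, V}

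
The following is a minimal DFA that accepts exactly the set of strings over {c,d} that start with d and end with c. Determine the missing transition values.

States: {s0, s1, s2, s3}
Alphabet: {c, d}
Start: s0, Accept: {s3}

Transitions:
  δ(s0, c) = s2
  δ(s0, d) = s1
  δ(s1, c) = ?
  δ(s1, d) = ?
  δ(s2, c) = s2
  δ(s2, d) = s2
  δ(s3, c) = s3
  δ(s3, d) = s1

From the language and accept set, identify what each state tracks — s0: no input read; s1: started with d, last symbol d; s2: started with c (dead); s3: started with d, last symbol c.
Each missing δ(q, a) is the state matching the new tracked value after reading a.
δ(s1, c) = s3; δ(s1, d) = s1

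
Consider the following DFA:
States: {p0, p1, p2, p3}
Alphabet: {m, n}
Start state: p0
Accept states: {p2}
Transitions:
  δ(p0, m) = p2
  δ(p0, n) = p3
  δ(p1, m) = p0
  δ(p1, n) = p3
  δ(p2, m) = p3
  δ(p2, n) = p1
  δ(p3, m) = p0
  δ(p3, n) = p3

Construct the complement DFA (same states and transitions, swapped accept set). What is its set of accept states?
Complement accept states = All states \ Original accept states
= {p0, p1, p2, p3} \ {p2}
{p0, p1, p3}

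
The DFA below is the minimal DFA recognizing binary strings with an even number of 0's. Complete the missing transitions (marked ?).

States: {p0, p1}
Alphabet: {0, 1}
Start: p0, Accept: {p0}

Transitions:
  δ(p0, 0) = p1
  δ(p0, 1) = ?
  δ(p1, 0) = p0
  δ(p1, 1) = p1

From the language and accept set, identify what each state tracks — p0: even number of 0's so far; p1: odd number of 0's so far.
Each missing δ(q, a) is the state matching the new tracked value after reading a.
δ(p0, 1) = p0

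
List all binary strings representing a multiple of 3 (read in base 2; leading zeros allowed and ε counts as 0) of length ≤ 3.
ε, 0, 00, 11, 000, 011, 110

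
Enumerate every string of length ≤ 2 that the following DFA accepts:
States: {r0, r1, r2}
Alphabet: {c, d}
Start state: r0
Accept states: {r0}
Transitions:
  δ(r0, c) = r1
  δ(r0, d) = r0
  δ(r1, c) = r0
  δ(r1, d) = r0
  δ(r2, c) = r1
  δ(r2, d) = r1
ε, d, cc, cd, dd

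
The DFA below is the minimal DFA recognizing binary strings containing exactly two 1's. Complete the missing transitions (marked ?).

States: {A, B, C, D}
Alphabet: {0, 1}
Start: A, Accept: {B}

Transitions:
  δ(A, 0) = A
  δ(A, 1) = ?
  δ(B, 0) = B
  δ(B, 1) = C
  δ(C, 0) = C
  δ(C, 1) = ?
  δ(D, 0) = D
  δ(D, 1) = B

From the language and accept set, identify what each state tracks — A: zero 1's; B: two 1's; C: ≥ three 1's (dead); D: one 1.
Each missing δ(q, a) is the state matching the new tracked value after reading a.
δ(A, 1) = D; δ(C, 1) = C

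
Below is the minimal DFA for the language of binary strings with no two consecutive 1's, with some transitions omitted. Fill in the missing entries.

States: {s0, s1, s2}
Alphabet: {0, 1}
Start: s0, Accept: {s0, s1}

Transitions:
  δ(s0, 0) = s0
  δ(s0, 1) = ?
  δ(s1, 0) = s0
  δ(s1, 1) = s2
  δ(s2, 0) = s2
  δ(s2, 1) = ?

From the language and accept set, identify what each state tracks — s0: last symbol not 1 (ok); s1: last symbol 1 (ok); s2: saw 11 (dead).
Each missing δ(q, a) is the state matching the new tracked value after reading a.
δ(s0, 1) = s1; δ(s2, 1) = s2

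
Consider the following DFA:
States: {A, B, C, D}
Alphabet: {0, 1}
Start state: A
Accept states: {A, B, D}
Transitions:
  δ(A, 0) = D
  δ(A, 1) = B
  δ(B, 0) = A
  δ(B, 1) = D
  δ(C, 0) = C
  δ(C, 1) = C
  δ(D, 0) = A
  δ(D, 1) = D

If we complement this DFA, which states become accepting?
Complement accept states = All states \ Original accept states
= {A, B, C, D} \ {A, B, D}
{C}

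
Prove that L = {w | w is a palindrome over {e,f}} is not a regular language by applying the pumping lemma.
Assume L is regular with pumping length p. Idea: pumping the leading e-block breaks the symmetry.
Choose s = e^p f e^p (a palindrome of length 2p+1 ≥ p). By the pumping lemma, s = xyz with |xy| ≤ p, |y| > 0, so y = e^k with k > 0 (xy lies entirely in the first e^p). Then xy²z = e^(p+k) f e^p, which is not a palindrome since p+k ≠ p.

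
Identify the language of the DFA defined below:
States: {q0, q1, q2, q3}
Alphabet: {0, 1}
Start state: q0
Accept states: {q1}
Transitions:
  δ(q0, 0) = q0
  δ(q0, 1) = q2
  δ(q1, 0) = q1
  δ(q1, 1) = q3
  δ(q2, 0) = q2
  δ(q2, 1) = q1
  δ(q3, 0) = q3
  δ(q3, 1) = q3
Testing a few strings:
  '111' → reject
  '0' → reject
  '1' → reject
  '10' → reject
State roles: q0=zero 1's; q1=two 1's; q2=one 1; q3=≥ three 1's (dead)
All binary strings containing exactly two 1's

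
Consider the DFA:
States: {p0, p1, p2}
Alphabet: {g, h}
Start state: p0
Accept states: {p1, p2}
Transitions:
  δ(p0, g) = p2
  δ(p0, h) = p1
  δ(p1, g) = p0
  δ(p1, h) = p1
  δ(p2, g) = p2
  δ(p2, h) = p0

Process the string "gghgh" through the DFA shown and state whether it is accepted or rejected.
Processing string "gghgh":
  p0 --g--> p2
  p2 --g--> p2
  p2 --h--> p0
  p0 --g--> p2
  p2 --h--> p0
Final state: p0
Accept states: {p1, p2}
No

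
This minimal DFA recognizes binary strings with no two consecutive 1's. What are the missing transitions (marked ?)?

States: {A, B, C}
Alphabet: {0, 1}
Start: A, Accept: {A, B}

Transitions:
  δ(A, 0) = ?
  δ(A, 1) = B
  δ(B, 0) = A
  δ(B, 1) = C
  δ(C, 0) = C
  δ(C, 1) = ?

From the language and accept set, identify what each state tracks — A: last symbol not 1 (ok); B: last symbol 1 (ok); C: saw 11 (dead).
Each missing δ(q, a) is the state matching the new tracked value after reading a.
δ(A, 0) = A; δ(C, 1) = C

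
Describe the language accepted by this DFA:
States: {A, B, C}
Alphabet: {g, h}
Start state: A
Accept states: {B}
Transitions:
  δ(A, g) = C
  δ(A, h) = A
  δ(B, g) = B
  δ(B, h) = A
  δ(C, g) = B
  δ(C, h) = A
Testing a few strings:
  'hhhh' → reject
  'g' → reject
  'h' → reject
  'gh' → reject
State roles: A=last symbol not g; B=two trailing g's; C=one trailing g
All strings over {g,h} ending with gg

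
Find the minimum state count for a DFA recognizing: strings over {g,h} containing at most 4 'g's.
By Myhill–Nerode, count the distinguishable equivalence classes: 6 classes — having seen 0, 1, …, 4, or >4 copies of 'g'; counts 0 through 4 are accepting and >4 is dead.
6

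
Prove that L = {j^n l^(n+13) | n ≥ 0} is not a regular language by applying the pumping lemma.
Assume L is regular with pumping length p. Idea: pumping the j-block breaks the fixed offset of 13.
Choose s = j^p l^(p+13) ∈ L. By the pumping lemma, s = xyz with |xy| ≤ p, |y| > 0, so y = j^k with k ≥ 1. Then xy²z = j^(p+k) l^(p+13). For this to be in L we would need p+13 = (p+k)+13, i.e. k = 0, contradicting k ≥ 1. So xy²z ∉ L.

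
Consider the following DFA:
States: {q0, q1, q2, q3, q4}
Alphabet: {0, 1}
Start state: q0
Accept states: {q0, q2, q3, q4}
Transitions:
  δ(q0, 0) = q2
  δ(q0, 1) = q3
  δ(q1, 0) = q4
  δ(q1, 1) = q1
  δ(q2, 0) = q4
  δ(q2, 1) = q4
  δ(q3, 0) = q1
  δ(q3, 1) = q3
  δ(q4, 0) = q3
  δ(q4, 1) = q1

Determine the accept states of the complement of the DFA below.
Complement accept states = All states \ Original accept states
= {q0, q1, q2, q3, q4} \ {q0, q2, q3, q4}
{q1}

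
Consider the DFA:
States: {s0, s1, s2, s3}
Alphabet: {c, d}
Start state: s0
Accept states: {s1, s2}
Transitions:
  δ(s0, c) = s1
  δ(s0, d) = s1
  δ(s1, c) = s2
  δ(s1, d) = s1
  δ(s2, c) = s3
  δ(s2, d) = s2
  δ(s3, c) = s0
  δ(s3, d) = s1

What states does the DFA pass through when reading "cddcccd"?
read 'c': s0 → s1
  read 'd': s1 → s1
  read 'd': s1 → s1
  read 'c': s1 → s2
  read 'c': s2 → s3
  read 'c': s3 → s0
  read 'd': s0 → s1
s0 -> s1 -> s1 -> s1 -> s2 -> s3 -> s0 -> s1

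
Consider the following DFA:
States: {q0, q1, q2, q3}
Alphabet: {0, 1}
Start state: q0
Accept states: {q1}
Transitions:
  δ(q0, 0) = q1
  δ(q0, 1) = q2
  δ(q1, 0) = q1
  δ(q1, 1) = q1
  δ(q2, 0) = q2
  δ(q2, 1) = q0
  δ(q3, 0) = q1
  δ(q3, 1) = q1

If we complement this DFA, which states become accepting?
Complement accept states = All states \ Original accept states
= {q0, q1, q2, q3} \ {q1}
{q0, q2, q3}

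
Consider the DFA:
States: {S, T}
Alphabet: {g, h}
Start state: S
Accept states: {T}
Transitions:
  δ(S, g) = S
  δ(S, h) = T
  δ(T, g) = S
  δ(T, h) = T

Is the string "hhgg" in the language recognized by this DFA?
Processing string "hhgg":
  S --h--> T
  T --h--> T
  T --g--> S
  S --g--> S
Final state: S
Accept states: {T}
No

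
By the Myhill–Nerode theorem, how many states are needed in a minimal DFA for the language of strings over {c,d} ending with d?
By Myhill–Nerode, count the distinguishable equivalence classes: two classes — last symbol is d vs. not.
2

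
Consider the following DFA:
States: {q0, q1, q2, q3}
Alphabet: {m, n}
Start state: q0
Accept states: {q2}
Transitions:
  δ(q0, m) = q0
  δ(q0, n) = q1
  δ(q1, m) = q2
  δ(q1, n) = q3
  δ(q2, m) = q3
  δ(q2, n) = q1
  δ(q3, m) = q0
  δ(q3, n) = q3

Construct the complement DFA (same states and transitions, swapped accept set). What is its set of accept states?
Complement accept states = All states \ Original accept states
= {q0, q1, q2, q3} \ {q2}
{q0, q1, q3}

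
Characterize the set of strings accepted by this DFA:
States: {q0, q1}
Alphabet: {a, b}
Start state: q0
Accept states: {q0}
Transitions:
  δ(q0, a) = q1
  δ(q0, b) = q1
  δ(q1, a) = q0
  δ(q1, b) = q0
Testing a few strings:
  'baa' → reject
  'a' → reject
  'aab' → reject
  'ab' → accept
State roles: q0=even length so far; q1=odd length so far
All strings over {a,b} of even length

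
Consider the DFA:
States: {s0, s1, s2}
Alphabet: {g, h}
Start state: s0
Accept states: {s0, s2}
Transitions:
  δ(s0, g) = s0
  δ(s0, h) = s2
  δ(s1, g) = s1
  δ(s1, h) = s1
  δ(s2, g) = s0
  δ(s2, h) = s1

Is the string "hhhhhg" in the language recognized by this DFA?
Processing string "hhhhhg":
  s0 --h--> s2
  s2 --h--> s1
  s1 --h--> s1
  s1 --h--> s1
  s1 --h--> s1
  s1 --g--> s1
Final state: s1
Accept states: {s0, s2}
No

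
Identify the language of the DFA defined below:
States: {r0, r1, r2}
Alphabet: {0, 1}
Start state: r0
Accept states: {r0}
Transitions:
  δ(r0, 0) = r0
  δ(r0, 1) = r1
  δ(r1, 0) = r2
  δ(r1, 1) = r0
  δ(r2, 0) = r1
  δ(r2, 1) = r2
Testing a few strings:
  '00' → accept
  '01' → reject
  '011' → accept
  '0011' → accept
State roles: r0=value ≡ 0 (mod 3); r1=value ≡ 1 (mod 3); r2=value ≡ 2 (mod 3)
All binary strings representing a multiple of 3 (read in base 2; leading zeros allowed and ε counts as 0)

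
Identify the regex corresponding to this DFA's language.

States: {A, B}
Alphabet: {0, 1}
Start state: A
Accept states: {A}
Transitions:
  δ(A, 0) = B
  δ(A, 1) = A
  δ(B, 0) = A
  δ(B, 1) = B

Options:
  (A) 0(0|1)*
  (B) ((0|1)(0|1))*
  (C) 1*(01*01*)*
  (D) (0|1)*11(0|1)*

Check each option against the DFA on short strings; one disagreement eliminates an option:
  (A) 0(0|1)*: on ε the DFA stays in A and accepts (A ∈ Accept), but the regex does not match it → eliminate
  (B) ((0|1)(0|1))*: on '1' the DFA goes A → A and accepts (A ∈ Accept), but the regex does not match it → eliminate
  (C) 1*(01*01*)*: agrees with the DFA on every string of length ≤ 6
  (D) (0|1)*11(0|1)*: on ε the DFA stays in A and accepts (A ∈ Accept), but the regex does not match it → eliminate
Only (C) is consistent with the DFA.
(C) 1*(01*01*)*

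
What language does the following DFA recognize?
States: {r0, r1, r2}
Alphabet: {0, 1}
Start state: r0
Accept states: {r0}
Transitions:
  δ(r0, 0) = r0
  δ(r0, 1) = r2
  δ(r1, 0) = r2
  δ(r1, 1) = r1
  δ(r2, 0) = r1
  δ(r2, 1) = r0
Testing a few strings:
  '0111' → reject
  '11' → accept
  '0' → accept
  '101' → reject
State roles: r0=value ≡ 0 (mod 3); r1=value ≡ 2 (mod 3); r2=value ≡ 1 (mod 3)
All binary strings representing a multiple of 3 (read in base 2; leading zeros allowed and ε counts as 0)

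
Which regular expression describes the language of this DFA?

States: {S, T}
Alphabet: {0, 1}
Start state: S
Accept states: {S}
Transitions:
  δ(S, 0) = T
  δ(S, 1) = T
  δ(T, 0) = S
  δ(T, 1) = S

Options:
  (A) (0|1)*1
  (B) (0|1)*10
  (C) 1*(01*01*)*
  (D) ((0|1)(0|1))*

Check each option against the DFA on short strings; one disagreement eliminates an option:
  (A) (0|1)*1: on ε the DFA stays in S and accepts (S ∈ Accept), but the regex does not match it → eliminate
  (B) (0|1)*10: on ε the DFA stays in S and accepts (S ∈ Accept), but the regex does not match it → eliminate
  (C) 1*(01*01*)*: on '1' the DFA goes S → T and rejects (T ∉ Accept), but the regex matches it → eliminate
  (D) ((0|1)(0|1))*: agrees with the DFA on every string of length ≤ 6
Only (D) is consistent with the DFA.
(D) ((0|1)(0|1))*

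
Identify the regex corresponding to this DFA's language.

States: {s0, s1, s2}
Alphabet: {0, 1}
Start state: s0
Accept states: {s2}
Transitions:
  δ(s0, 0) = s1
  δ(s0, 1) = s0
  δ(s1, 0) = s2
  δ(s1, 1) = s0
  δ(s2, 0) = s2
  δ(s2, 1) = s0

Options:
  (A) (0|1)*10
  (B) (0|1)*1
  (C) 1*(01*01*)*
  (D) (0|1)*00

Check each option against the DFA on short strings; one disagreement eliminates an option:
  (A) (0|1)*10: on '00' the DFA goes s0 → s1 → s2 and accepts (s2 ∈ Accept), but the regex does not match it → eliminate
  (B) (0|1)*1: on '1' the DFA goes s0 → s0 and rejects (s0 ∉ Accept), but the regex matches it → eliminate
  (C) 1*(01*01*)*: on ε the DFA stays in s0 and rejects (s0 ∉ Accept), but the regex matches it → eliminate
  (D) (0|1)*00: agrees with the DFA on every string of length ≤ 6
Only (D) is consistent with the DFA.
(D) (0|1)*00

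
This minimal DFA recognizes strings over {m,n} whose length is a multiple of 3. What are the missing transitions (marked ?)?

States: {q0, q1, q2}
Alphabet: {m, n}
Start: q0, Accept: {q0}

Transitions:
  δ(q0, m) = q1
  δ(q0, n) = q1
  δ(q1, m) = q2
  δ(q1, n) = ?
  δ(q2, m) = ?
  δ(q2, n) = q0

From the language and accept set, identify what each state tracks — q0: length ≡ 0 (mod 3); q1: length ≡ 1 (mod 3); q2: length ≡ 2 (mod 3).
Each missing δ(q, a) is the state matching the new tracked value after reading a.
δ(q1, n) = q2; δ(q2, m) = q0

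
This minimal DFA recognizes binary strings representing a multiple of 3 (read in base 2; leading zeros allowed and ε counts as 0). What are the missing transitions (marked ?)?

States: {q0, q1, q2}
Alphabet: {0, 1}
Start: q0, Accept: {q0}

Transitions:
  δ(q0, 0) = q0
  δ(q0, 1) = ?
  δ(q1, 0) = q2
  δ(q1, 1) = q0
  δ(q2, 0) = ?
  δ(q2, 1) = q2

From the language and accept set, identify what each state tracks — q0: value ≡ 0 (mod 3); q1: value ≡ 1 (mod 3); q2: value ≡ 2 (mod 3).
Each missing δ(q, a) is the state matching the new tracked value after reading a.
δ(q0, 1) = q1; δ(q2, 0) = q1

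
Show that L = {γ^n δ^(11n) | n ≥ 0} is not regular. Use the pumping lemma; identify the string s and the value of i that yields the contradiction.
Assume L is regular with pumping length p. Idea: pumping the γ-block breaks the 1:11 ratio.
Choose s = γ^p δ^(11p) (length 12p ≥ p). By the pumping lemma, s = xyz with |xy| ≤ p, |y| > 0, so y = γ^k with k ≥ 1. Then xy²z = γ^(p+k) δ^(11p). For this to be in L we would need 11p = 11(p+k), i.e. 11k = 0, contradicting k ≥ 1. So xy²z ∉ L.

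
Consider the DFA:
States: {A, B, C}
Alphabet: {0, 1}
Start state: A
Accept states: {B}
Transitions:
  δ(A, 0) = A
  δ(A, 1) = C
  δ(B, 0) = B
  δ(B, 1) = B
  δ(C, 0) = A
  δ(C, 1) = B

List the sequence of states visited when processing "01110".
read '0': A → A
  read '1': A → C
  read '1': C → B
  read '1': B → B
  read '0': B → B
A -> A -> C -> B -> B -> B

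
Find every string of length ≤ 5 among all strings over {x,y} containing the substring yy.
yy, xyy, yyx, yyy, xxyy, xyyx, xyyy, yxyy, yyxx, yyxy, yyyx, yyyy, xxxyy, xxyyx, xxyyy, xyxyy, xyyxx, xyyxy, xyyyx, xyyyy, yxxyy, yxyyx, yxyyy, yyxxx, yyxxy, yyxyx, yyxyy, yyyxx, yyyxy, yyyyx, yyyyy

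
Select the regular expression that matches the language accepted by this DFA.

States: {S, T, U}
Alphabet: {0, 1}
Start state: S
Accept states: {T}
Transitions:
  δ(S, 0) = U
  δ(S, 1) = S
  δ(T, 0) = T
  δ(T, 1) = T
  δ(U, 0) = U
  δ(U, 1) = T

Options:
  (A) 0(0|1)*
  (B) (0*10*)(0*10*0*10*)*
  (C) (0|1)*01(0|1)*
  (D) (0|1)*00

Check each option against the DFA on short strings; one disagreement eliminates an option:
  (A) 0(0|1)*: on '0' the DFA goes S → U and rejects (U ∉ Accept), but the regex matches it → eliminate
  (B) (0*10*)(0*10*0*10*)*: on '1' the DFA goes S → S and rejects (S ∉ Accept), but the regex matches it → eliminate
  (C) (0|1)*01(0|1)*: agrees with the DFA on every string of length ≤ 6
  (D) (0|1)*00: on '00' the DFA goes S → U → U and rejects (U ∉ Accept), but the regex matches it → eliminate
Only (C) is consistent with the DFA.
(C) (0|1)*01(0|1)*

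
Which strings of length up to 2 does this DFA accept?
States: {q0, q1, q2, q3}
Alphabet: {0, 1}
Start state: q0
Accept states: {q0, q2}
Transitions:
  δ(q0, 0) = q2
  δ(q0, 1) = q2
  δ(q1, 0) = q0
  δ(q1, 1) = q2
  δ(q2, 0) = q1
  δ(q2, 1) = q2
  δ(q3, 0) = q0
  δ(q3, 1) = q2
ε, 0, 1, 01, 11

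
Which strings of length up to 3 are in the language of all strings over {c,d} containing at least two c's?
cc, ccc, ccd, cdc, dcc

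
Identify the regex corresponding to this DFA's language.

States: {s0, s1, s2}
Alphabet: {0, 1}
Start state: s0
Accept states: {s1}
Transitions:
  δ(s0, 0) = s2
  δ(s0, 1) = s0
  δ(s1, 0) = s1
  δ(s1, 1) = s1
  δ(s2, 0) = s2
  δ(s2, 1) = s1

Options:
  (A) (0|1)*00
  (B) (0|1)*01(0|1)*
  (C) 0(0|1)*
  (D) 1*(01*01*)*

Check each option against the DFA on short strings; one disagreement eliminates an option:
  (A) (0|1)*00: on '00' the DFA goes s0 → s2 → s2 and rejects (s2 ∉ Accept), but the regex matches it → eliminate
  (B) (0|1)*01(0|1)*: agrees with the DFA on every string of length ≤ 6
  (C) 0(0|1)*: on '0' the DFA goes s0 → s2 and rejects (s2 ∉ Accept), but the regex matches it → eliminate
  (D) 1*(01*01*)*: on ε the DFA stays in s0 and rejects (s0 ∉ Accept), but the regex matches it → eliminate
Only (B) is consistent with the DFA.
(B) (0|1)*01(0|1)*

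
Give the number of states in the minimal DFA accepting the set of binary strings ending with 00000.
By Myhill–Nerode, count the distinguishable equivalence classes: 6 classes — one per longest suffix of the input that is a prefix of '00000' (lengths 0 through 5); only the length-5 class is accepting.
6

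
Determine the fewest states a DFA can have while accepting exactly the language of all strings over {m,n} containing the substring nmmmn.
By Myhill–Nerode, count the distinguishable equivalence classes: 6 classes — one per longest suffix of the input that is a prefix of 'nmmmn' (lengths 0 through 4), plus an absorbing 'already seen nmmmn' class.
6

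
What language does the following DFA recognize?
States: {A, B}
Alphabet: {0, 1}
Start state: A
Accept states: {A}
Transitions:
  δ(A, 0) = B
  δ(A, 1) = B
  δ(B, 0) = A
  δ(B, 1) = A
Testing a few strings:
  '00' → accept
  '000' → reject
  '0' → reject
  '01' → accept
State roles: A=even length so far; B=odd length so far
All binary strings of even length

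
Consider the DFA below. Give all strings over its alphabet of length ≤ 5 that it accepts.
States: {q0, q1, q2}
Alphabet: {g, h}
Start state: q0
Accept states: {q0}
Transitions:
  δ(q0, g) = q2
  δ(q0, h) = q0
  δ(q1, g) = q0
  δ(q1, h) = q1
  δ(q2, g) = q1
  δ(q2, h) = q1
ε, h, hh, ggg, ghg, hhh, gggh, gghg, ghgh, ghhg, hggg, hghg, hhhh, ggghh, gghgh, gghhg, ghghh, ghhgh, ghhhg, hgggh, hgghg, hghgh, hghhg, hhggg, hhghg, hhhhh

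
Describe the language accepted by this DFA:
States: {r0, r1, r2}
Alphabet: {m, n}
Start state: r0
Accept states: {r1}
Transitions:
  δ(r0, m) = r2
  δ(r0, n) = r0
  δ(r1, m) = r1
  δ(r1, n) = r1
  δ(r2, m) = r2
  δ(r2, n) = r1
Testing a few strings:
  'n' → reject
  'mnnm' → accept
  'mm' → reject
  'mnnn' → accept
State roles: r0=no m seen yet; r1=substring mn seen; r2=seen a m, waiting for n
All strings over {m,n} containing the substring mn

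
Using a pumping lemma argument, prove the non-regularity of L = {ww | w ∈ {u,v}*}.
Assume L is regular with pumping length p. Idea: pumping the leading u-block breaks the equality of the two halves.
Choose s = u^p v u^p v ∈ L (with w = u^p v). |s| = 2p+2 ≥ p. By the pumping lemma, s = xyz with |xy| ≤ p, |y| > 0, so y = u^k with k ≥ 1, in the first u-block. Then xy²z = u^(p+k) v u^p v, of length 2p+2+k. If k is odd this length is odd, so it cannot be of the form ww. If k is even, each half has length p+1+k/2 ≤ p+k, so the first half lies entirely inside the leading u-block and contains no v, while the second half ends in v; the halves differ. Either way xy²z ∉ L.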